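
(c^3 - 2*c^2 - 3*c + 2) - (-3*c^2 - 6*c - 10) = c^3 + c^2 + 3*c + 12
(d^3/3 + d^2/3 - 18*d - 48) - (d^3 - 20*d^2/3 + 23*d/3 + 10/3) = -2*d^3/3 + 7*d^2 - 77*d/3 - 154/3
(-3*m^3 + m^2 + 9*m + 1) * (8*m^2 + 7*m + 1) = -24*m^5 - 13*m^4 + 76*m^3 + 72*m^2 + 16*m + 1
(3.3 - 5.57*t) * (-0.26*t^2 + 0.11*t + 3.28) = 1.4482*t^3 - 1.4707*t^2 - 17.9066*t + 10.824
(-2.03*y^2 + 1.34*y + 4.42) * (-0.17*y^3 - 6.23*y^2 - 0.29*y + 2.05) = 0.3451*y^5 + 12.4191*y^4 - 8.5109*y^3 - 32.0867*y^2 + 1.4652*y + 9.061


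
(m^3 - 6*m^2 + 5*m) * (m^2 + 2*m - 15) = m^5 - 4*m^4 - 22*m^3 + 100*m^2 - 75*m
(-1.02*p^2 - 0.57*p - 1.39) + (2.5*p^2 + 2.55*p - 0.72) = 1.48*p^2 + 1.98*p - 2.11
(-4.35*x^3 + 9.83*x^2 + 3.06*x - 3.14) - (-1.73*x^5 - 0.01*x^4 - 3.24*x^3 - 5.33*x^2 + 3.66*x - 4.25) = 1.73*x^5 + 0.01*x^4 - 1.11*x^3 + 15.16*x^2 - 0.6*x + 1.11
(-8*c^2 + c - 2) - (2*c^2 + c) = -10*c^2 - 2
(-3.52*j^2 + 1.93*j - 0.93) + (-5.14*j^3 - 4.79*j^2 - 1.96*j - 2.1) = -5.14*j^3 - 8.31*j^2 - 0.03*j - 3.03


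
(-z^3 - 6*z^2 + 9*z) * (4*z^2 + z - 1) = -4*z^5 - 25*z^4 + 31*z^3 + 15*z^2 - 9*z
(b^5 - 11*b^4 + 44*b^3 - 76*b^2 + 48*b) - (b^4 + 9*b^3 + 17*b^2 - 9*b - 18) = b^5 - 12*b^4 + 35*b^3 - 93*b^2 + 57*b + 18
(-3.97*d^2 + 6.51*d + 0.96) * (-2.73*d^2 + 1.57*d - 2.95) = 10.8381*d^4 - 24.0052*d^3 + 19.3114*d^2 - 17.6973*d - 2.832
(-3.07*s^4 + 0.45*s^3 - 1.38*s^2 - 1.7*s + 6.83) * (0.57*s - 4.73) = -1.7499*s^5 + 14.7776*s^4 - 2.9151*s^3 + 5.5584*s^2 + 11.9341*s - 32.3059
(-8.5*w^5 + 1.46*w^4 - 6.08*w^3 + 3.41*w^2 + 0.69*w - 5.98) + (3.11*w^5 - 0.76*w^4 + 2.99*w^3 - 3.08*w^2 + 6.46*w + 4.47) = -5.39*w^5 + 0.7*w^4 - 3.09*w^3 + 0.33*w^2 + 7.15*w - 1.51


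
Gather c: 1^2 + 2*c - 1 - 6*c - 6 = -4*c - 6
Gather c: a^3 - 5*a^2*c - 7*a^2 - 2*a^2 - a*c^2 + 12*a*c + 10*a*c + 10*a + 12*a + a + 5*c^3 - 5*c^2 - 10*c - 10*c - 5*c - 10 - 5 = a^3 - 9*a^2 + 23*a + 5*c^3 + c^2*(-a - 5) + c*(-5*a^2 + 22*a - 25) - 15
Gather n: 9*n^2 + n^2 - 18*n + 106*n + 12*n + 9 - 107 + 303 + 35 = 10*n^2 + 100*n + 240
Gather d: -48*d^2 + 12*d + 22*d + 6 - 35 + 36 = -48*d^2 + 34*d + 7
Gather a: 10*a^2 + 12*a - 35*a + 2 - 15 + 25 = 10*a^2 - 23*a + 12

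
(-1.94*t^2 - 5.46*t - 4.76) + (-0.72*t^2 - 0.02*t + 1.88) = -2.66*t^2 - 5.48*t - 2.88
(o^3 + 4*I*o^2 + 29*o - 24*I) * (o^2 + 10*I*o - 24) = o^5 + 14*I*o^4 - 35*o^3 + 170*I*o^2 - 456*o + 576*I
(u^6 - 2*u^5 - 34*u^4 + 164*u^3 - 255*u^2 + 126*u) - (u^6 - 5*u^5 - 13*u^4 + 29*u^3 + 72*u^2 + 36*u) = 3*u^5 - 21*u^4 + 135*u^3 - 327*u^2 + 90*u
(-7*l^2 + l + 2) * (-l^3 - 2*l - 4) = 7*l^5 - l^4 + 12*l^3 + 26*l^2 - 8*l - 8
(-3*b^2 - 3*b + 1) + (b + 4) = -3*b^2 - 2*b + 5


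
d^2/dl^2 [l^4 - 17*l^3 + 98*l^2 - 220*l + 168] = 12*l^2 - 102*l + 196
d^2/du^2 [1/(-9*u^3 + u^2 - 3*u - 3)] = 2*((27*u - 1)*(9*u^3 - u^2 + 3*u + 3) - (27*u^2 - 2*u + 3)^2)/(9*u^3 - u^2 + 3*u + 3)^3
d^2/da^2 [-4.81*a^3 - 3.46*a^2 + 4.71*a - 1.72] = -28.86*a - 6.92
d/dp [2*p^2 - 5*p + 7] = 4*p - 5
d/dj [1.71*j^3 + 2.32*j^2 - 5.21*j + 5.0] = 5.13*j^2 + 4.64*j - 5.21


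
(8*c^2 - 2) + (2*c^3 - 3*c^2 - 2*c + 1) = 2*c^3 + 5*c^2 - 2*c - 1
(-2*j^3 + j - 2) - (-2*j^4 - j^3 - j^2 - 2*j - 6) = 2*j^4 - j^3 + j^2 + 3*j + 4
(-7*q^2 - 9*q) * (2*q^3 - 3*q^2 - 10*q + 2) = -14*q^5 + 3*q^4 + 97*q^3 + 76*q^2 - 18*q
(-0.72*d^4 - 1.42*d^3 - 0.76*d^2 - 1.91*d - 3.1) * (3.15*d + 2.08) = -2.268*d^5 - 5.9706*d^4 - 5.3476*d^3 - 7.5973*d^2 - 13.7378*d - 6.448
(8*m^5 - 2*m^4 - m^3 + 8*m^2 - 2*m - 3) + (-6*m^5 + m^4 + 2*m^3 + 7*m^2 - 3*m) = 2*m^5 - m^4 + m^3 + 15*m^2 - 5*m - 3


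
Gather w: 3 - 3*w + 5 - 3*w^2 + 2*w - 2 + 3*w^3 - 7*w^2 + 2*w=3*w^3 - 10*w^2 + w + 6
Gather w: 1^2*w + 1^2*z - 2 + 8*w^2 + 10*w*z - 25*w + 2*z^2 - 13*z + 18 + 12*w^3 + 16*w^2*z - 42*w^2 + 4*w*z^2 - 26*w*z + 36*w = 12*w^3 + w^2*(16*z - 34) + w*(4*z^2 - 16*z + 12) + 2*z^2 - 12*z + 16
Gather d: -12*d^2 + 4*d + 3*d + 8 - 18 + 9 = -12*d^2 + 7*d - 1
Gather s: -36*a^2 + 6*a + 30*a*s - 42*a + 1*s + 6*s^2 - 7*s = -36*a^2 - 36*a + 6*s^2 + s*(30*a - 6)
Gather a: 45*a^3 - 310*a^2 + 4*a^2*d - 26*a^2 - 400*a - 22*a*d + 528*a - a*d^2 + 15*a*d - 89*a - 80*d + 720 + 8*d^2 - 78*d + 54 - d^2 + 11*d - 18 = 45*a^3 + a^2*(4*d - 336) + a*(-d^2 - 7*d + 39) + 7*d^2 - 147*d + 756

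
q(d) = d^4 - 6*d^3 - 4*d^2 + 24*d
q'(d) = 4*d^3 - 18*d^2 - 8*d + 24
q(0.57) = 11.37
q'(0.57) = 14.33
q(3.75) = -84.90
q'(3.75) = -48.19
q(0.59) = 11.66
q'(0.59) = 13.84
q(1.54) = 11.18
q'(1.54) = -16.40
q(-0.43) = -10.55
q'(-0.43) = 23.79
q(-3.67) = 336.04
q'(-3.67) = -386.80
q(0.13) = 3.04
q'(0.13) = 22.66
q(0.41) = 8.78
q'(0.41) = 17.97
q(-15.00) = 69615.00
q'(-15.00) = -17406.00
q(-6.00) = 2304.00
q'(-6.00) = -1440.00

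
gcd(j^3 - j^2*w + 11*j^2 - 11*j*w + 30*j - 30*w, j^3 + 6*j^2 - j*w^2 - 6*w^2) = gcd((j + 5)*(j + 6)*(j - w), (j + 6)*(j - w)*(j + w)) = -j^2 + j*w - 6*j + 6*w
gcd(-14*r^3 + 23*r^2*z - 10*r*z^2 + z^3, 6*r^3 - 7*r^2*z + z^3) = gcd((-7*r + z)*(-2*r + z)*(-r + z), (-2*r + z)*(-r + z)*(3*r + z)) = 2*r^2 - 3*r*z + z^2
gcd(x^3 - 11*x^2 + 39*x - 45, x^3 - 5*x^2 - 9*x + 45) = x^2 - 8*x + 15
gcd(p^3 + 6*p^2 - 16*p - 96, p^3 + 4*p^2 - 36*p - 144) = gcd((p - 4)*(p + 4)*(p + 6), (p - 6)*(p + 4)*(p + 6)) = p^2 + 10*p + 24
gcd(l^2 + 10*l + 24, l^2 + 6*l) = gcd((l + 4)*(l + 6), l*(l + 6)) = l + 6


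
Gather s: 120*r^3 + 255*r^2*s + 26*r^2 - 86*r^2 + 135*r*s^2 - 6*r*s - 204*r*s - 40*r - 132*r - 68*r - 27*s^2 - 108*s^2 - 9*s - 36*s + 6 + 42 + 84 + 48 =120*r^3 - 60*r^2 - 240*r + s^2*(135*r - 135) + s*(255*r^2 - 210*r - 45) + 180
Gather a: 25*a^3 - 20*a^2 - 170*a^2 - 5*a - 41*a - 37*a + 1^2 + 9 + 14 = 25*a^3 - 190*a^2 - 83*a + 24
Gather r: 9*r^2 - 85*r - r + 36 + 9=9*r^2 - 86*r + 45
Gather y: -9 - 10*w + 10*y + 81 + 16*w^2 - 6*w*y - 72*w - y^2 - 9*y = 16*w^2 - 82*w - y^2 + y*(1 - 6*w) + 72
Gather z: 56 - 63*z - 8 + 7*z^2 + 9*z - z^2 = 6*z^2 - 54*z + 48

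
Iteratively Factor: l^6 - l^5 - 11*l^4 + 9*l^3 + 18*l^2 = (l + 1)*(l^5 - 2*l^4 - 9*l^3 + 18*l^2) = (l + 1)*(l + 3)*(l^4 - 5*l^3 + 6*l^2) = l*(l + 1)*(l + 3)*(l^3 - 5*l^2 + 6*l) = l^2*(l + 1)*(l + 3)*(l^2 - 5*l + 6) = l^2*(l - 3)*(l + 1)*(l + 3)*(l - 2)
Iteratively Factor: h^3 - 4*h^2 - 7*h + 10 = (h - 1)*(h^2 - 3*h - 10) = (h - 5)*(h - 1)*(h + 2)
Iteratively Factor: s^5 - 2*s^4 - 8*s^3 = (s)*(s^4 - 2*s^3 - 8*s^2) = s^2*(s^3 - 2*s^2 - 8*s) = s^2*(s + 2)*(s^2 - 4*s) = s^2*(s - 4)*(s + 2)*(s)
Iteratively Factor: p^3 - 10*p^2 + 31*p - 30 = (p - 5)*(p^2 - 5*p + 6) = (p - 5)*(p - 2)*(p - 3)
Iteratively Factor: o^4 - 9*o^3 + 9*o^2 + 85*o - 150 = (o - 5)*(o^3 - 4*o^2 - 11*o + 30) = (o - 5)^2*(o^2 + o - 6) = (o - 5)^2*(o + 3)*(o - 2)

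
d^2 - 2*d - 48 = (d - 8)*(d + 6)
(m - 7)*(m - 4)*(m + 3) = m^3 - 8*m^2 - 5*m + 84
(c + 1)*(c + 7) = c^2 + 8*c + 7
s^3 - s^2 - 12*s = s*(s - 4)*(s + 3)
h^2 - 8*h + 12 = (h - 6)*(h - 2)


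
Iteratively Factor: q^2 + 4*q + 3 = (q + 3)*(q + 1)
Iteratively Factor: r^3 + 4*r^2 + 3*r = (r + 1)*(r^2 + 3*r) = (r + 1)*(r + 3)*(r)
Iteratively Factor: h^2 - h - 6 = (h + 2)*(h - 3)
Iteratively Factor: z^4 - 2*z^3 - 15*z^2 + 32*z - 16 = (z - 4)*(z^3 + 2*z^2 - 7*z + 4) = (z - 4)*(z + 4)*(z^2 - 2*z + 1) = (z - 4)*(z - 1)*(z + 4)*(z - 1)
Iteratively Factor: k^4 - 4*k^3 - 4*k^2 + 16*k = (k - 4)*(k^3 - 4*k) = k*(k - 4)*(k^2 - 4) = k*(k - 4)*(k + 2)*(k - 2)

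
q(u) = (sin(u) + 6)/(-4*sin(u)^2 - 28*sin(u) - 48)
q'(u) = (8*sin(u)*cos(u) + 28*cos(u))*(sin(u) + 6)/(-4*sin(u)^2 - 28*sin(u) - 48)^2 + cos(u)/(-4*sin(u)^2 - 28*sin(u) - 48)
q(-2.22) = -0.18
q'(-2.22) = -0.06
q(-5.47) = -0.10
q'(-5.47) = 0.02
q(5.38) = -0.18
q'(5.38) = 0.06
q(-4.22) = -0.09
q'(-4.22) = -0.01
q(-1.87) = -0.20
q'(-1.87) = -0.04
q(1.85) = -0.09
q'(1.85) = -0.01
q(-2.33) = -0.18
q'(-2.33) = -0.07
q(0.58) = -0.10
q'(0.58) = 0.03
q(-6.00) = -0.11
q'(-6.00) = 0.04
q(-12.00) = -0.10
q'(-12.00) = 0.03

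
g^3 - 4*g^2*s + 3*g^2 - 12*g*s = g*(g + 3)*(g - 4*s)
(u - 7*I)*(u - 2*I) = u^2 - 9*I*u - 14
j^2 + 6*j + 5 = (j + 1)*(j + 5)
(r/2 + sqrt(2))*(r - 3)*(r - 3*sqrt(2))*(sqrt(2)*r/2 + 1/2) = sqrt(2)*r^4/4 - 3*sqrt(2)*r^3/4 - r^3/4 - 13*sqrt(2)*r^2/4 + 3*r^2/4 - 3*r + 39*sqrt(2)*r/4 + 9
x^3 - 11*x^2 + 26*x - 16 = (x - 8)*(x - 2)*(x - 1)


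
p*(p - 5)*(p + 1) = p^3 - 4*p^2 - 5*p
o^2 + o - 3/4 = (o - 1/2)*(o + 3/2)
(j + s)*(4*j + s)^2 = 16*j^3 + 24*j^2*s + 9*j*s^2 + s^3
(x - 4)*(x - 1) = x^2 - 5*x + 4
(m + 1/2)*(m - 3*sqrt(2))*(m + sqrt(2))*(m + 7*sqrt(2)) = m^4 + m^3/2 + 5*sqrt(2)*m^3 - 34*m^2 + 5*sqrt(2)*m^2/2 - 42*sqrt(2)*m - 17*m - 21*sqrt(2)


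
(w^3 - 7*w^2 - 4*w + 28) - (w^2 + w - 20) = w^3 - 8*w^2 - 5*w + 48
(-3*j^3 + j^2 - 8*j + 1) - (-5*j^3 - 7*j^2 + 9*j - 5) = 2*j^3 + 8*j^2 - 17*j + 6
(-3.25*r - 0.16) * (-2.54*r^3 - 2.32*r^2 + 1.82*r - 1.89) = 8.255*r^4 + 7.9464*r^3 - 5.5438*r^2 + 5.8513*r + 0.3024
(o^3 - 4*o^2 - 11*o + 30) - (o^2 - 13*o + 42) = o^3 - 5*o^2 + 2*o - 12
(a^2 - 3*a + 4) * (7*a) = 7*a^3 - 21*a^2 + 28*a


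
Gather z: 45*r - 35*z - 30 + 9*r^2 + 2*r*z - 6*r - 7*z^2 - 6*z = 9*r^2 + 39*r - 7*z^2 + z*(2*r - 41) - 30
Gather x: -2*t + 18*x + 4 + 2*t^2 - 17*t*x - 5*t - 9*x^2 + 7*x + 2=2*t^2 - 7*t - 9*x^2 + x*(25 - 17*t) + 6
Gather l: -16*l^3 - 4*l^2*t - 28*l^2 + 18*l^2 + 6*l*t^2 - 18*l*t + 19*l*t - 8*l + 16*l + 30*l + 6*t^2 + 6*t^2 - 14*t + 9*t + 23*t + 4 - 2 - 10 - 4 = -16*l^3 + l^2*(-4*t - 10) + l*(6*t^2 + t + 38) + 12*t^2 + 18*t - 12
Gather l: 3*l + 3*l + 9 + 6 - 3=6*l + 12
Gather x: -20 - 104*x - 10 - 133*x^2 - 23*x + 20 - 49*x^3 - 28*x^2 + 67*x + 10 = -49*x^3 - 161*x^2 - 60*x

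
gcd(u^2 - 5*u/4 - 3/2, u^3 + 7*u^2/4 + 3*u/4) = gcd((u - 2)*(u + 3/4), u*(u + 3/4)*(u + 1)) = u + 3/4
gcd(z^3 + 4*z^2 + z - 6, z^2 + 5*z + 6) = z^2 + 5*z + 6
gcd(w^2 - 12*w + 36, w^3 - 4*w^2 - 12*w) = w - 6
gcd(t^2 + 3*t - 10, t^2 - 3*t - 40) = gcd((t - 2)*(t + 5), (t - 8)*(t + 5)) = t + 5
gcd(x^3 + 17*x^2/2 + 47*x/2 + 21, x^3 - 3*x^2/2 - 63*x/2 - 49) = x^2 + 11*x/2 + 7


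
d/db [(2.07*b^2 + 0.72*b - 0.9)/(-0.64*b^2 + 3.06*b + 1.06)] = (6.795*b^2 + 3.2364*b + 3.5172)/(0.4096*b^4 - 3.9168*b^3 + 8.0068*b^2 + 6.4872*b + 1.1236)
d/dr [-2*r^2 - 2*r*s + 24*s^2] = -4*r - 2*s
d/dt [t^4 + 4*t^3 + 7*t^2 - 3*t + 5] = 4*t^3 + 12*t^2 + 14*t - 3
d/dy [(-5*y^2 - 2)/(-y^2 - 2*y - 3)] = 2*(5*y^2 + 13*y - 2)/(y^4 + 4*y^3 + 10*y^2 + 12*y + 9)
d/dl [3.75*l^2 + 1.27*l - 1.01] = 7.5*l + 1.27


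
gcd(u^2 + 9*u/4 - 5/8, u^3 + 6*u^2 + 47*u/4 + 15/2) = u + 5/2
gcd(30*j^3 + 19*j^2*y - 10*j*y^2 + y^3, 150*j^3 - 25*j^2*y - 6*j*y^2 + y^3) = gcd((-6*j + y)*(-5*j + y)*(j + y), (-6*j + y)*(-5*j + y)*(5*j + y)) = 30*j^2 - 11*j*y + y^2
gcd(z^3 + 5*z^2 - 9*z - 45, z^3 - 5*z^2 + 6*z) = z - 3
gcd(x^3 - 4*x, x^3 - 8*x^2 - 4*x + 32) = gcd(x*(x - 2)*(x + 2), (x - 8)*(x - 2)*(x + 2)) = x^2 - 4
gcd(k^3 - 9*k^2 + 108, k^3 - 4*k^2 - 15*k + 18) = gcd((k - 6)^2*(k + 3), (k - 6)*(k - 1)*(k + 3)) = k^2 - 3*k - 18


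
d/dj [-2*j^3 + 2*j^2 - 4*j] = -6*j^2 + 4*j - 4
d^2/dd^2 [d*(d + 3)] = 2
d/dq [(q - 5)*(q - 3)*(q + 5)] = 3*q^2 - 6*q - 25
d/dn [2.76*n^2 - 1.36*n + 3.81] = 5.52*n - 1.36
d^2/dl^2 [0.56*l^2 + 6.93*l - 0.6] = 1.12000000000000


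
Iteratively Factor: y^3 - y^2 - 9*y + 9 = (y - 3)*(y^2 + 2*y - 3) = (y - 3)*(y + 3)*(y - 1)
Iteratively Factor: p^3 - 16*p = (p - 4)*(p^2 + 4*p) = p*(p - 4)*(p + 4)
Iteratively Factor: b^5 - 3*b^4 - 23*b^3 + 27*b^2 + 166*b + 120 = (b - 4)*(b^4 + b^3 - 19*b^2 - 49*b - 30) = (b - 4)*(b + 1)*(b^3 - 19*b - 30) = (b - 5)*(b - 4)*(b + 1)*(b^2 + 5*b + 6) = (b - 5)*(b - 4)*(b + 1)*(b + 3)*(b + 2)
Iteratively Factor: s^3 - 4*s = (s - 2)*(s^2 + 2*s) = (s - 2)*(s + 2)*(s)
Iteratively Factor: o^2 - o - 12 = (o - 4)*(o + 3)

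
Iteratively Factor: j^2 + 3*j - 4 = (j - 1)*(j + 4)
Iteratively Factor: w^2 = (w)*(w)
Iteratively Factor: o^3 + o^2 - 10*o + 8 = (o + 4)*(o^2 - 3*o + 2) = (o - 1)*(o + 4)*(o - 2)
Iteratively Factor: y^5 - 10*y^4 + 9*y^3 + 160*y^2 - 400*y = (y - 5)*(y^4 - 5*y^3 - 16*y^2 + 80*y) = y*(y - 5)*(y^3 - 5*y^2 - 16*y + 80) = y*(y - 5)*(y + 4)*(y^2 - 9*y + 20) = y*(y - 5)*(y - 4)*(y + 4)*(y - 5)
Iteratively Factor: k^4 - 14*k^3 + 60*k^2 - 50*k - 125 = (k - 5)*(k^3 - 9*k^2 + 15*k + 25) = (k - 5)^2*(k^2 - 4*k - 5) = (k - 5)^3*(k + 1)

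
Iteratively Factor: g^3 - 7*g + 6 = (g + 3)*(g^2 - 3*g + 2) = (g - 2)*(g + 3)*(g - 1)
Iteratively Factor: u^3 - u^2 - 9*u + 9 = (u - 1)*(u^2 - 9) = (u - 1)*(u + 3)*(u - 3)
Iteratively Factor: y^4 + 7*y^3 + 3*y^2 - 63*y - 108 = (y + 3)*(y^3 + 4*y^2 - 9*y - 36) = (y - 3)*(y + 3)*(y^2 + 7*y + 12) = (y - 3)*(y + 3)*(y + 4)*(y + 3)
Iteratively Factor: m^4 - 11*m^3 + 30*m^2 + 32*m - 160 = (m - 5)*(m^3 - 6*m^2 + 32) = (m - 5)*(m - 4)*(m^2 - 2*m - 8) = (m - 5)*(m - 4)^2*(m + 2)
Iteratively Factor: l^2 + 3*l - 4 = (l - 1)*(l + 4)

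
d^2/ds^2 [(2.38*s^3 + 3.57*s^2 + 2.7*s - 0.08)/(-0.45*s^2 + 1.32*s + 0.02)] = (3.5527136788005e-15*s^4 - 13.671324*s^3 - 0.472571999999999*s^2 - 0.436632000000001*s + 0.419928)/(0.091125*s^6 - 0.8019*s^5 + 2.34009*s^4 - 2.228688*s^3 - 0.104004*s^2 - 0.001584*s - 8.0e-6)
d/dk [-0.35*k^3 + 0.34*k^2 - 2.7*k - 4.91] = -1.05*k^2 + 0.68*k - 2.7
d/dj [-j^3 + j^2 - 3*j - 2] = -3*j^2 + 2*j - 3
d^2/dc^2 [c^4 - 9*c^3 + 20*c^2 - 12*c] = 12*c^2 - 54*c + 40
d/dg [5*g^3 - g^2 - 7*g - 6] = 15*g^2 - 2*g - 7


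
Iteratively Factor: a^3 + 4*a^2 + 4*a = (a)*(a^2 + 4*a + 4) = a*(a + 2)*(a + 2)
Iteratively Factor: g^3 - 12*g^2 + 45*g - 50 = (g - 5)*(g^2 - 7*g + 10) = (g - 5)*(g - 2)*(g - 5)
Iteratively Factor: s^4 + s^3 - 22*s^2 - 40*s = (s + 2)*(s^3 - s^2 - 20*s) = (s - 5)*(s + 2)*(s^2 + 4*s) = (s - 5)*(s + 2)*(s + 4)*(s)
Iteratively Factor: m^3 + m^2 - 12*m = (m - 3)*(m^2 + 4*m) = m*(m - 3)*(m + 4)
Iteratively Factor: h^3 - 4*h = (h)*(h^2 - 4) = h*(h - 2)*(h + 2)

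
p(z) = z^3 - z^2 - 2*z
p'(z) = 3*z^2 - 2*z - 2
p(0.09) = -0.19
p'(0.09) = -2.16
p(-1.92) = -6.92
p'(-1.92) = 12.90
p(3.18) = 15.69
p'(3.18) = 21.98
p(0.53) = -1.19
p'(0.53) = -2.22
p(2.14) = 0.94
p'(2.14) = 7.46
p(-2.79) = -23.92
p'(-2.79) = 26.93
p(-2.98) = -29.38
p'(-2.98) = 30.60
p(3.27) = 17.73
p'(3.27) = 23.54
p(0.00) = 0.00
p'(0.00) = -2.00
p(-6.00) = -240.00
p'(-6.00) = 118.00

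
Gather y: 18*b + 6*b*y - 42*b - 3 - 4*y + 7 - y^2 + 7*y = -24*b - y^2 + y*(6*b + 3) + 4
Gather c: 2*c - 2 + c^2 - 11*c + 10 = c^2 - 9*c + 8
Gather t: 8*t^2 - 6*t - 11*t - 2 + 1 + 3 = 8*t^2 - 17*t + 2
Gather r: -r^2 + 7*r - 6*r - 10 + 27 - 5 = -r^2 + r + 12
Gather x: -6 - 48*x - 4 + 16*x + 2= -32*x - 8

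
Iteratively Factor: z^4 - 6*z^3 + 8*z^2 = (z)*(z^3 - 6*z^2 + 8*z) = z*(z - 4)*(z^2 - 2*z) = z*(z - 4)*(z - 2)*(z)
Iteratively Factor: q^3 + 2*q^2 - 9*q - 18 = (q - 3)*(q^2 + 5*q + 6) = (q - 3)*(q + 2)*(q + 3)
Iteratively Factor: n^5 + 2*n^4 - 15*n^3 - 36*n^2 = (n)*(n^4 + 2*n^3 - 15*n^2 - 36*n) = n*(n + 3)*(n^3 - n^2 - 12*n) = n*(n - 4)*(n + 3)*(n^2 + 3*n) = n^2*(n - 4)*(n + 3)*(n + 3)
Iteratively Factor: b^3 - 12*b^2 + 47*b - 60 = (b - 3)*(b^2 - 9*b + 20) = (b - 4)*(b - 3)*(b - 5)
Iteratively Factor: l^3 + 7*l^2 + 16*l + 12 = (l + 2)*(l^2 + 5*l + 6) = (l + 2)^2*(l + 3)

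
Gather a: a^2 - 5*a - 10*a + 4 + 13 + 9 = a^2 - 15*a + 26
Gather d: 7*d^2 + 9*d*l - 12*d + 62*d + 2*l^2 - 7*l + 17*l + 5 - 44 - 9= 7*d^2 + d*(9*l + 50) + 2*l^2 + 10*l - 48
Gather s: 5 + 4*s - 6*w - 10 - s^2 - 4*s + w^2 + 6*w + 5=-s^2 + w^2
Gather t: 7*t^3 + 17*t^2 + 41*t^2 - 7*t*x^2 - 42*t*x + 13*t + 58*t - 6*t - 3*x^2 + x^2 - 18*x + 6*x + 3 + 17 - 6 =7*t^3 + 58*t^2 + t*(-7*x^2 - 42*x + 65) - 2*x^2 - 12*x + 14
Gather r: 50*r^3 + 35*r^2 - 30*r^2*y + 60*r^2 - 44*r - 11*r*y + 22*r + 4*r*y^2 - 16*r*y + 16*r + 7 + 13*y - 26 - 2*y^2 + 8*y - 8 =50*r^3 + r^2*(95 - 30*y) + r*(4*y^2 - 27*y - 6) - 2*y^2 + 21*y - 27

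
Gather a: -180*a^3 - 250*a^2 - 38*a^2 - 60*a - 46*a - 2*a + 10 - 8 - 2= -180*a^3 - 288*a^2 - 108*a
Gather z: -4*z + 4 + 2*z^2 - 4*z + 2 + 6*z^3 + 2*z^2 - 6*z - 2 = 6*z^3 + 4*z^2 - 14*z + 4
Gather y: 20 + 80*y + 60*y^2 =60*y^2 + 80*y + 20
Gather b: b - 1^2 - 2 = b - 3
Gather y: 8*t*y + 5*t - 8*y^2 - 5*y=5*t - 8*y^2 + y*(8*t - 5)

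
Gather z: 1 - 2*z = 1 - 2*z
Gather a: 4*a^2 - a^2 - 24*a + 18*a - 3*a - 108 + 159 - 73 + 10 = 3*a^2 - 9*a - 12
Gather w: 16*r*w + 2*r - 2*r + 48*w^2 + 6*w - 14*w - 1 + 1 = 48*w^2 + w*(16*r - 8)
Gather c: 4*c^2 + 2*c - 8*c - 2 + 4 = 4*c^2 - 6*c + 2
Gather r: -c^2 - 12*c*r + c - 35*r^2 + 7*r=-c^2 + c - 35*r^2 + r*(7 - 12*c)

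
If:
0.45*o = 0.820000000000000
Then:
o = 1.82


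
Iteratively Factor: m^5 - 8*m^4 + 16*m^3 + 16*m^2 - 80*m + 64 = (m + 2)*(m^4 - 10*m^3 + 36*m^2 - 56*m + 32) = (m - 2)*(m + 2)*(m^3 - 8*m^2 + 20*m - 16) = (m - 2)^2*(m + 2)*(m^2 - 6*m + 8) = (m - 4)*(m - 2)^2*(m + 2)*(m - 2)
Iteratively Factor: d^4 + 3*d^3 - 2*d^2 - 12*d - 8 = (d + 2)*(d^3 + d^2 - 4*d - 4) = (d + 1)*(d + 2)*(d^2 - 4) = (d - 2)*(d + 1)*(d + 2)*(d + 2)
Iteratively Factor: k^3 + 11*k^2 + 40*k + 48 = (k + 4)*(k^2 + 7*k + 12) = (k + 4)^2*(k + 3)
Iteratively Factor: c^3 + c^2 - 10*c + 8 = (c - 1)*(c^2 + 2*c - 8) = (c - 1)*(c + 4)*(c - 2)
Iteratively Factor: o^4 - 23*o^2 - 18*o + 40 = (o - 1)*(o^3 + o^2 - 22*o - 40) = (o - 1)*(o + 4)*(o^2 - 3*o - 10) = (o - 5)*(o - 1)*(o + 4)*(o + 2)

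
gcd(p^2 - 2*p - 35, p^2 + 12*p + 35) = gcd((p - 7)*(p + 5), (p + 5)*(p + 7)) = p + 5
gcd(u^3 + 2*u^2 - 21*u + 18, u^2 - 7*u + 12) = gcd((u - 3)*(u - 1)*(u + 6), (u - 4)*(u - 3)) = u - 3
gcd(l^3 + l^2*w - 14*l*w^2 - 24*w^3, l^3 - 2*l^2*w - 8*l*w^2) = -l^2 + 2*l*w + 8*w^2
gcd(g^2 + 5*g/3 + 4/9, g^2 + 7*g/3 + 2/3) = g + 1/3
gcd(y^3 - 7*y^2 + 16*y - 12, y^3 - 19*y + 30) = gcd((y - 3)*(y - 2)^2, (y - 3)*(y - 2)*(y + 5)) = y^2 - 5*y + 6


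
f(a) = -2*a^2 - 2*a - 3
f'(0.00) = -2.00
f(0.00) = -3.00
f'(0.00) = -2.00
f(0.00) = -3.00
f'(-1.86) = 5.44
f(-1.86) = -6.20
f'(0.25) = -3.00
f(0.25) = -3.62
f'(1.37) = -7.48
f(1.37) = -9.49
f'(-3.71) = 12.84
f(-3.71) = -23.11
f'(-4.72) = 16.88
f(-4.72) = -38.12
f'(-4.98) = 17.92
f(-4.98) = -42.64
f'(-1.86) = 5.44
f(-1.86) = -6.20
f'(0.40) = -3.60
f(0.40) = -4.12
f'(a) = -4*a - 2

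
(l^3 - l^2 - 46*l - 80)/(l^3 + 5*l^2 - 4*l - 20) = (l - 8)/(l - 2)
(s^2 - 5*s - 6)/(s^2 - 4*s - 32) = (-s^2 + 5*s + 6)/(-s^2 + 4*s + 32)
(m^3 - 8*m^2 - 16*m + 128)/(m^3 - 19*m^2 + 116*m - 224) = (m + 4)/(m - 7)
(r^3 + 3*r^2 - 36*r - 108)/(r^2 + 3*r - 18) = (r^2 - 3*r - 18)/(r - 3)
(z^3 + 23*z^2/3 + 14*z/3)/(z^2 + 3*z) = (3*z^2 + 23*z + 14)/(3*(z + 3))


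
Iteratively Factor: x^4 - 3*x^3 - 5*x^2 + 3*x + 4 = (x + 1)*(x^3 - 4*x^2 - x + 4) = (x + 1)^2*(x^2 - 5*x + 4) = (x - 1)*(x + 1)^2*(x - 4)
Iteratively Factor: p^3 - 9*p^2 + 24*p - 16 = (p - 4)*(p^2 - 5*p + 4) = (p - 4)*(p - 1)*(p - 4)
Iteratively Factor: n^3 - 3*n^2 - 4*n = (n + 1)*(n^2 - 4*n) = n*(n + 1)*(n - 4)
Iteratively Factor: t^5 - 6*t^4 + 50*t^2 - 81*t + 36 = (t - 1)*(t^4 - 5*t^3 - 5*t^2 + 45*t - 36) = (t - 1)^2*(t^3 - 4*t^2 - 9*t + 36) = (t - 1)^2*(t + 3)*(t^2 - 7*t + 12) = (t - 3)*(t - 1)^2*(t + 3)*(t - 4)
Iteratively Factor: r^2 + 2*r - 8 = (r - 2)*(r + 4)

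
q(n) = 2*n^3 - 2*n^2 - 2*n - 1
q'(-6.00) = 238.00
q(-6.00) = -493.00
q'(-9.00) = 520.00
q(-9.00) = -1603.00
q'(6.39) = 217.43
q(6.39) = 426.39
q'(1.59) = 6.81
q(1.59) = -1.20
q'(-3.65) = 92.54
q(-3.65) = -117.60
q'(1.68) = 8.21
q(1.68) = -0.52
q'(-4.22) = 121.73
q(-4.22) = -178.48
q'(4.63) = 108.10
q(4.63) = 145.37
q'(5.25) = 142.38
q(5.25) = 222.78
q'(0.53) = -2.43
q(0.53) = -2.32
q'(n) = 6*n^2 - 4*n - 2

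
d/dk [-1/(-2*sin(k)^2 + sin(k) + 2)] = (1 - 4*sin(k))*cos(k)/(sin(k) + cos(2*k) + 1)^2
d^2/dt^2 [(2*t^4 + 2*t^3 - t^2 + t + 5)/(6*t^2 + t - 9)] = 2*(72*t^6 + 36*t^5 - 318*t^4 + 8*t^3 + 1296*t^2 + 738*t + 203)/(216*t^6 + 108*t^5 - 954*t^4 - 323*t^3 + 1431*t^2 + 243*t - 729)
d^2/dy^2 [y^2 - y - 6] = 2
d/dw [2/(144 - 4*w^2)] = w/(w^2 - 36)^2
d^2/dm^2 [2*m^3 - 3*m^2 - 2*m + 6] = 12*m - 6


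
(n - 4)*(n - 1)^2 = n^3 - 6*n^2 + 9*n - 4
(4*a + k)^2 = 16*a^2 + 8*a*k + k^2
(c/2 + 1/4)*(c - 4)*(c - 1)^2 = c^4/2 - 11*c^3/4 + 3*c^2 + c/4 - 1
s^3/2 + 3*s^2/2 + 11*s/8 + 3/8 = (s/2 + 1/2)*(s + 1/2)*(s + 3/2)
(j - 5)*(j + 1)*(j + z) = j^3 + j^2*z - 4*j^2 - 4*j*z - 5*j - 5*z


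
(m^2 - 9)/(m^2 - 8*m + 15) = (m + 3)/(m - 5)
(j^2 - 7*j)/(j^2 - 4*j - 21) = j/(j + 3)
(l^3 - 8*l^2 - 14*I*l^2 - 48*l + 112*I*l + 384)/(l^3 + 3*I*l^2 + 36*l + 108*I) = (l^2 - 8*l*(1 + I) + 64*I)/(l^2 + 9*I*l - 18)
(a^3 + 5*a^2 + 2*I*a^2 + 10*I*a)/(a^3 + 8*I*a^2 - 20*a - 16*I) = a*(a + 5)/(a^2 + 6*I*a - 8)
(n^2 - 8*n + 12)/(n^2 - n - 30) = (n - 2)/(n + 5)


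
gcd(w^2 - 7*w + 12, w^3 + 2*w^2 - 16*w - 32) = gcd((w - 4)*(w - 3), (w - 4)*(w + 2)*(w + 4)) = w - 4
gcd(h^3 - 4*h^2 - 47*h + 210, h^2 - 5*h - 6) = h - 6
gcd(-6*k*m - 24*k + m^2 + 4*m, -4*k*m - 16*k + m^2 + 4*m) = m + 4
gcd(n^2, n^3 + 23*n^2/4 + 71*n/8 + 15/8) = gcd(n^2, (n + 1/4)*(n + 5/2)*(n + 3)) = 1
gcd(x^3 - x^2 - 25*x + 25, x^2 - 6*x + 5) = x^2 - 6*x + 5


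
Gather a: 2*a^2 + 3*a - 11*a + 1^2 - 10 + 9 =2*a^2 - 8*a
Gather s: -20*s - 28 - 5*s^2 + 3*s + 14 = -5*s^2 - 17*s - 14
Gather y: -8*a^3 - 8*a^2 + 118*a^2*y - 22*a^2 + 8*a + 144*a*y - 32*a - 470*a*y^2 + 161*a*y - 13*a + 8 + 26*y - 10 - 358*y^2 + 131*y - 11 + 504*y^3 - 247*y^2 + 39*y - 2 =-8*a^3 - 30*a^2 - 37*a + 504*y^3 + y^2*(-470*a - 605) + y*(118*a^2 + 305*a + 196) - 15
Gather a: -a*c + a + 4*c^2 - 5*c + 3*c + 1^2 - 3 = a*(1 - c) + 4*c^2 - 2*c - 2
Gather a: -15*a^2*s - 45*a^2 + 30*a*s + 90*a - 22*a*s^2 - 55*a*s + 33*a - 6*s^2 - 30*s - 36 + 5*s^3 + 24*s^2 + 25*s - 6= a^2*(-15*s - 45) + a*(-22*s^2 - 25*s + 123) + 5*s^3 + 18*s^2 - 5*s - 42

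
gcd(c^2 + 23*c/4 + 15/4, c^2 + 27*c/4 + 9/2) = c + 3/4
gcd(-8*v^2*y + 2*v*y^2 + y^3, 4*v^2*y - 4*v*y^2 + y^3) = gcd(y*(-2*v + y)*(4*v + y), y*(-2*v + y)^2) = -2*v*y + y^2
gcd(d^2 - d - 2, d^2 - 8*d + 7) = 1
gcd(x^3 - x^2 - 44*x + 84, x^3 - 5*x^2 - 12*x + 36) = x^2 - 8*x + 12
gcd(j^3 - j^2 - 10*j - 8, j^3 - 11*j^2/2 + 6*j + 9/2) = 1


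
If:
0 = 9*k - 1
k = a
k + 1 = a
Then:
No Solution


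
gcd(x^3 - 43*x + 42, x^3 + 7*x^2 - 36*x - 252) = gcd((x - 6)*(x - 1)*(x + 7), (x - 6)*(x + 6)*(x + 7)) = x^2 + x - 42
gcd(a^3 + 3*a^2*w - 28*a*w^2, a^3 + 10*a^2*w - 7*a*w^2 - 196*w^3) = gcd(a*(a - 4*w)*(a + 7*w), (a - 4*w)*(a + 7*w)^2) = -a^2 - 3*a*w + 28*w^2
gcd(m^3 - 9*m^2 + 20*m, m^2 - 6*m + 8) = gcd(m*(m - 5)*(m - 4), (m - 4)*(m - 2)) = m - 4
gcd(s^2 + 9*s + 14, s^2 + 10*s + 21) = s + 7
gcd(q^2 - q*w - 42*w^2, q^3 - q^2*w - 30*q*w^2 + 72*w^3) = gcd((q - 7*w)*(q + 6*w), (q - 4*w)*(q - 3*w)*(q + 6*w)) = q + 6*w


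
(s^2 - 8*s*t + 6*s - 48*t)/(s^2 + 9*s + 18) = (s - 8*t)/(s + 3)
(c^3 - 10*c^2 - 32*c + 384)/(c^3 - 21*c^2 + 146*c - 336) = (c^2 - 2*c - 48)/(c^2 - 13*c + 42)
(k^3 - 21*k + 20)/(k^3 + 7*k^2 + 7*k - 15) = (k - 4)/(k + 3)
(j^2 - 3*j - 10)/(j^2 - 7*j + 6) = (j^2 - 3*j - 10)/(j^2 - 7*j + 6)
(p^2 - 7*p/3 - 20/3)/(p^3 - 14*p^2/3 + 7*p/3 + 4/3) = (3*p + 5)/(3*p^2 - 2*p - 1)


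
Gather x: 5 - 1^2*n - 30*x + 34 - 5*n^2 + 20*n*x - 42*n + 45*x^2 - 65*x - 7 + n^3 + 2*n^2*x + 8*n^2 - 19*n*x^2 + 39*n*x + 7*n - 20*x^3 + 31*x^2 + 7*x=n^3 + 3*n^2 - 36*n - 20*x^3 + x^2*(76 - 19*n) + x*(2*n^2 + 59*n - 88) + 32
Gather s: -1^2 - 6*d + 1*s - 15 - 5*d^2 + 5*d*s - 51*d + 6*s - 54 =-5*d^2 - 57*d + s*(5*d + 7) - 70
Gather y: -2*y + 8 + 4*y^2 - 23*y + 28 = 4*y^2 - 25*y + 36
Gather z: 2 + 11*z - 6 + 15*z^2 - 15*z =15*z^2 - 4*z - 4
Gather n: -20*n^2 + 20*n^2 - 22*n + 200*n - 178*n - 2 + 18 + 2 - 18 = 0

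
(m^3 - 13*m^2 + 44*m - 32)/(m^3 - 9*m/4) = 4*(m^3 - 13*m^2 + 44*m - 32)/(m*(4*m^2 - 9))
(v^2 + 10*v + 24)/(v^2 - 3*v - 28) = (v + 6)/(v - 7)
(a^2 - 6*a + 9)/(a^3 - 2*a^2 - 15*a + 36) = 1/(a + 4)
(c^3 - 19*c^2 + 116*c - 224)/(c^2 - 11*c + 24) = (c^2 - 11*c + 28)/(c - 3)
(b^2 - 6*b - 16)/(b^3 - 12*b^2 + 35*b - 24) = (b + 2)/(b^2 - 4*b + 3)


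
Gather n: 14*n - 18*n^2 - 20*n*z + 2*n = -18*n^2 + n*(16 - 20*z)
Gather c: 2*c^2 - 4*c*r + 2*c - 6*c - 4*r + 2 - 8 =2*c^2 + c*(-4*r - 4) - 4*r - 6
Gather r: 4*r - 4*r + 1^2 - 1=0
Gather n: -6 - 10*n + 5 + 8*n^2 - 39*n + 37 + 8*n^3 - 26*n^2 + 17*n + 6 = 8*n^3 - 18*n^2 - 32*n + 42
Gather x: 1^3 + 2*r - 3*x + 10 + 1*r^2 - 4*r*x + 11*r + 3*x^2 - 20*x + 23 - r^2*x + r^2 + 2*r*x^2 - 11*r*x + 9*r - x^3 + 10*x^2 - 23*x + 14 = 2*r^2 + 22*r - x^3 + x^2*(2*r + 13) + x*(-r^2 - 15*r - 46) + 48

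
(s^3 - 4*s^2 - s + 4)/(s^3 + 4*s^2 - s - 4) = (s - 4)/(s + 4)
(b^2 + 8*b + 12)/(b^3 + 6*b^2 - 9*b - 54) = (b + 2)/(b^2 - 9)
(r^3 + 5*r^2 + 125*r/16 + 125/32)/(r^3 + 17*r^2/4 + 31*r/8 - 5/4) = (16*r^2 + 40*r + 25)/(4*(4*r^2 + 7*r - 2))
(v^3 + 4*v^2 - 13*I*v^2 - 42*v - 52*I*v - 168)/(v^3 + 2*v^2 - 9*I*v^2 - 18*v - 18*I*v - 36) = (v^2 + v*(4 - 7*I) - 28*I)/(v^2 + v*(2 - 3*I) - 6*I)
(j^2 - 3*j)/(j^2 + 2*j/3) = 3*(j - 3)/(3*j + 2)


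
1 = 1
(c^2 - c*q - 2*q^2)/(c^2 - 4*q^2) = (c + q)/(c + 2*q)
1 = 1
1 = 1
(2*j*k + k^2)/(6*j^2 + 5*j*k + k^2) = k/(3*j + k)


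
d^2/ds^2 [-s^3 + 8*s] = -6*s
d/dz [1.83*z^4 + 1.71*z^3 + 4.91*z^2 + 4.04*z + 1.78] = 7.32*z^3 + 5.13*z^2 + 9.82*z + 4.04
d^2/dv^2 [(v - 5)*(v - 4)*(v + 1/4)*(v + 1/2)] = 12*v^2 - 99*v/2 + 107/4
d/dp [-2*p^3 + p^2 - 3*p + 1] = -6*p^2 + 2*p - 3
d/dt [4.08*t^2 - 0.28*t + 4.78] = 8.16*t - 0.28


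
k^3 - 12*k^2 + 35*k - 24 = (k - 8)*(k - 3)*(k - 1)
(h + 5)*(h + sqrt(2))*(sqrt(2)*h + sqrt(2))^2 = 2*h^4 + 2*sqrt(2)*h^3 + 14*h^3 + 14*sqrt(2)*h^2 + 22*h^2 + 10*h + 22*sqrt(2)*h + 10*sqrt(2)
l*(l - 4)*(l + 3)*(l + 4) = l^4 + 3*l^3 - 16*l^2 - 48*l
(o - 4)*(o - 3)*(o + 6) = o^3 - o^2 - 30*o + 72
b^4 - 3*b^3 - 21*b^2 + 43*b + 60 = (b - 5)*(b - 3)*(b + 1)*(b + 4)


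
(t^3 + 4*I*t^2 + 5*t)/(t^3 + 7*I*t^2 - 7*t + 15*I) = t/(t + 3*I)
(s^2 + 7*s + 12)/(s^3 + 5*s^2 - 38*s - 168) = (s + 3)/(s^2 + s - 42)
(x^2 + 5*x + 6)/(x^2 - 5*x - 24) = (x + 2)/(x - 8)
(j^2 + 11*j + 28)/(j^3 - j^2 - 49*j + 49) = (j + 4)/(j^2 - 8*j + 7)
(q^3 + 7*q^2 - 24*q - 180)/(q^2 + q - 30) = q + 6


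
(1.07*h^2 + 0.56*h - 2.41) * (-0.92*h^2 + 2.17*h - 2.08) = -0.9844*h^4 + 1.8067*h^3 + 1.2068*h^2 - 6.3945*h + 5.0128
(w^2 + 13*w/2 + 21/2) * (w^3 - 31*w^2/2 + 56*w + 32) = w^5 - 9*w^4 - 137*w^3/4 + 933*w^2/4 + 796*w + 336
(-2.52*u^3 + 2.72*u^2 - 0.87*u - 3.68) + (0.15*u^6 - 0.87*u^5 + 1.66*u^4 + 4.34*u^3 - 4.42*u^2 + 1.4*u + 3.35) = 0.15*u^6 - 0.87*u^5 + 1.66*u^4 + 1.82*u^3 - 1.7*u^2 + 0.53*u - 0.33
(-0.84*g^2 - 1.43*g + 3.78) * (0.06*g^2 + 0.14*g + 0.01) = -0.0504*g^4 - 0.2034*g^3 + 0.0182*g^2 + 0.5149*g + 0.0378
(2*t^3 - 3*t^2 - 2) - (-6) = 2*t^3 - 3*t^2 + 4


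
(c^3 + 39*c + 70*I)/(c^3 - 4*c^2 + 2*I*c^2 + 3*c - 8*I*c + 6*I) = (c^2 - 2*I*c + 35)/(c^2 - 4*c + 3)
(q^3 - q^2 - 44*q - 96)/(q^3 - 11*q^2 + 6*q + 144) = (q + 4)/(q - 6)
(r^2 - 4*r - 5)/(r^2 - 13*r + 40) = (r + 1)/(r - 8)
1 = 1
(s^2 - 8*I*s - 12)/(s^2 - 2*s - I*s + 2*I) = (s^2 - 8*I*s - 12)/(s^2 - 2*s - I*s + 2*I)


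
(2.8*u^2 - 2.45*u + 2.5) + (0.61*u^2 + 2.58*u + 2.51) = 3.41*u^2 + 0.13*u + 5.01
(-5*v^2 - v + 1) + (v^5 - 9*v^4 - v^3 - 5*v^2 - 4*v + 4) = v^5 - 9*v^4 - v^3 - 10*v^2 - 5*v + 5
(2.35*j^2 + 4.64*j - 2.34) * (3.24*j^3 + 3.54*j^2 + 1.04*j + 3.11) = 7.614*j^5 + 23.3526*j^4 + 11.288*j^3 + 3.8505*j^2 + 11.9968*j - 7.2774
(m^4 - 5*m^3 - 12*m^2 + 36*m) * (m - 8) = m^5 - 13*m^4 + 28*m^3 + 132*m^2 - 288*m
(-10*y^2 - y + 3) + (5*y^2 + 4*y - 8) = -5*y^2 + 3*y - 5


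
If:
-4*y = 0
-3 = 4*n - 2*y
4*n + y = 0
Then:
No Solution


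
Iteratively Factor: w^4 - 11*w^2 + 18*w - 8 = (w - 1)*(w^3 + w^2 - 10*w + 8) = (w - 1)*(w + 4)*(w^2 - 3*w + 2) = (w - 1)^2*(w + 4)*(w - 2)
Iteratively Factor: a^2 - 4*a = (a - 4)*(a)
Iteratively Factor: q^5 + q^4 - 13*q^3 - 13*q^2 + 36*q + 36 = (q + 3)*(q^4 - 2*q^3 - 7*q^2 + 8*q + 12) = (q - 2)*(q + 3)*(q^3 - 7*q - 6) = (q - 3)*(q - 2)*(q + 3)*(q^2 + 3*q + 2) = (q - 3)*(q - 2)*(q + 1)*(q + 3)*(q + 2)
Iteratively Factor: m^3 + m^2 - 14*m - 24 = (m + 3)*(m^2 - 2*m - 8) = (m + 2)*(m + 3)*(m - 4)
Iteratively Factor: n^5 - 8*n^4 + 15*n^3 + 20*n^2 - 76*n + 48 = (n - 3)*(n^4 - 5*n^3 + 20*n - 16) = (n - 4)*(n - 3)*(n^3 - n^2 - 4*n + 4) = (n - 4)*(n - 3)*(n - 2)*(n^2 + n - 2) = (n - 4)*(n - 3)*(n - 2)*(n + 2)*(n - 1)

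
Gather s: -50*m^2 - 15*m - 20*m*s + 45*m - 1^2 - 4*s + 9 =-50*m^2 + 30*m + s*(-20*m - 4) + 8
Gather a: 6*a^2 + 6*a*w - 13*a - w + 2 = 6*a^2 + a*(6*w - 13) - w + 2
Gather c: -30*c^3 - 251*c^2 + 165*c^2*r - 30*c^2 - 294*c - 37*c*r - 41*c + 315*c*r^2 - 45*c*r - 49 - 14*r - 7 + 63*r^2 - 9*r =-30*c^3 + c^2*(165*r - 281) + c*(315*r^2 - 82*r - 335) + 63*r^2 - 23*r - 56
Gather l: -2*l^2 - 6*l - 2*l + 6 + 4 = -2*l^2 - 8*l + 10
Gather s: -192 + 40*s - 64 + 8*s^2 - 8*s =8*s^2 + 32*s - 256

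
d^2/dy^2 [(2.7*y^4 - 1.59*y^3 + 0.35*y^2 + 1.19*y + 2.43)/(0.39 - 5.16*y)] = (-431.33472*y^4 + 171.605088*y^3 - 24.126336*y^2 + 1.45103399999999*y - 134.296398)/(137.388096*y^3 - 31.151952*y^2 + 2.354508*y - 0.059319)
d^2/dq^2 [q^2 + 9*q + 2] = 2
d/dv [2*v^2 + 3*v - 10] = 4*v + 3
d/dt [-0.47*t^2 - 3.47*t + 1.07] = -0.94*t - 3.47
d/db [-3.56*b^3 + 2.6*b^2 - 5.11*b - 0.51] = -10.68*b^2 + 5.2*b - 5.11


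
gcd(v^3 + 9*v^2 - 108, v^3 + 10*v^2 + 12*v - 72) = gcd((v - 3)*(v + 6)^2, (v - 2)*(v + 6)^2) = v^2 + 12*v + 36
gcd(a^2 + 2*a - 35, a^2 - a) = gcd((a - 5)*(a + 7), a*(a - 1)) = 1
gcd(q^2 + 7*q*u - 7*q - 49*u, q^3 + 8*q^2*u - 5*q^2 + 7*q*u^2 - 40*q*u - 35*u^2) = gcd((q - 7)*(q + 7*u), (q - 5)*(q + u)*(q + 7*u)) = q + 7*u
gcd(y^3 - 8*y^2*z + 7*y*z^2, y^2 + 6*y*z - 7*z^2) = y - z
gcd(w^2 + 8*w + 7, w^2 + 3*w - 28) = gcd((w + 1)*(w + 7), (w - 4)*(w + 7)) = w + 7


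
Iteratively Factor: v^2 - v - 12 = (v + 3)*(v - 4)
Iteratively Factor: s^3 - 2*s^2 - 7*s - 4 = (s + 1)*(s^2 - 3*s - 4) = (s + 1)^2*(s - 4)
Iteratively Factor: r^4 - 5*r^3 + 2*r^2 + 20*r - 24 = (r - 2)*(r^3 - 3*r^2 - 4*r + 12) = (r - 2)^2*(r^2 - r - 6) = (r - 2)^2*(r + 2)*(r - 3)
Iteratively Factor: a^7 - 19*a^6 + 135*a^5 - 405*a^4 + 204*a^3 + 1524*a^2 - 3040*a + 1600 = (a - 5)*(a^6 - 14*a^5 + 65*a^4 - 80*a^3 - 196*a^2 + 544*a - 320) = (a - 5)*(a - 4)*(a^5 - 10*a^4 + 25*a^3 + 20*a^2 - 116*a + 80) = (a - 5)^2*(a - 4)*(a^4 - 5*a^3 + 20*a - 16) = (a - 5)^2*(a - 4)*(a + 2)*(a^3 - 7*a^2 + 14*a - 8) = (a - 5)^2*(a - 4)*(a - 2)*(a + 2)*(a^2 - 5*a + 4) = (a - 5)^2*(a - 4)*(a - 2)*(a - 1)*(a + 2)*(a - 4)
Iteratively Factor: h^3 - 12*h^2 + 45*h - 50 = (h - 5)*(h^2 - 7*h + 10) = (h - 5)^2*(h - 2)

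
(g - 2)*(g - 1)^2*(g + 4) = g^4 - 11*g^2 + 18*g - 8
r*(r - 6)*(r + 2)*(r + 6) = r^4 + 2*r^3 - 36*r^2 - 72*r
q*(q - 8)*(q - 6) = q^3 - 14*q^2 + 48*q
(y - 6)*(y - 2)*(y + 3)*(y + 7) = y^4 + 2*y^3 - 47*y^2 - 48*y + 252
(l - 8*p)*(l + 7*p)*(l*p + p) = l^3*p - l^2*p^2 + l^2*p - 56*l*p^3 - l*p^2 - 56*p^3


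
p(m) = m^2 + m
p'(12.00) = 25.00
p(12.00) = 156.00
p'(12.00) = 25.00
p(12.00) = 156.00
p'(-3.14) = -5.28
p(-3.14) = 6.72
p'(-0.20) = 0.60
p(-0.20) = -0.16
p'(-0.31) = 0.38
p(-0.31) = -0.21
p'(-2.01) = -3.02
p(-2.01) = 2.03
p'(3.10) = 7.20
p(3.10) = 12.71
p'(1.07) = 3.14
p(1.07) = 2.21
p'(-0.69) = -0.38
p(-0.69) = -0.21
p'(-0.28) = 0.44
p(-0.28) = -0.20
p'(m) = 2*m + 1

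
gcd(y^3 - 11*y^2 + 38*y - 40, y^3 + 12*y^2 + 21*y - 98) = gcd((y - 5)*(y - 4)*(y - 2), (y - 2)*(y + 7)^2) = y - 2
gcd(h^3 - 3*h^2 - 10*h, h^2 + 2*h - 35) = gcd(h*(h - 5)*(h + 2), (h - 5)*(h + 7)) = h - 5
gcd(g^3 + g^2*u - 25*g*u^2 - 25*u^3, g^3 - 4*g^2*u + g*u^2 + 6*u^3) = g + u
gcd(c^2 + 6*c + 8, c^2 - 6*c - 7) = 1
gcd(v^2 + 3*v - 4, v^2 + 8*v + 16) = v + 4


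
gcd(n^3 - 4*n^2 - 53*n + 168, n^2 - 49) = n + 7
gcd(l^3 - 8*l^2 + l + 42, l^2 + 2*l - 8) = 1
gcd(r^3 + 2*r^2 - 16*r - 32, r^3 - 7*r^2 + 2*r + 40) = r^2 - 2*r - 8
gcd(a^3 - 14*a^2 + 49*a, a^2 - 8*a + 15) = 1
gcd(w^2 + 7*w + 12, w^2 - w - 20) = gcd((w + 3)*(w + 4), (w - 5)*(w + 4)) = w + 4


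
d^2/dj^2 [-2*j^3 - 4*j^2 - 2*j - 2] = -12*j - 8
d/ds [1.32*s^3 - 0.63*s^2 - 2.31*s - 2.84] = 3.96*s^2 - 1.26*s - 2.31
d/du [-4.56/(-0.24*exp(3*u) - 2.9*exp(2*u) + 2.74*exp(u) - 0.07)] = (-3.2832*exp(2*u) - 26.448*exp(u) + 12.4944)*exp(u)/(0.24*exp(3*u) + 2.9*exp(2*u) - 2.74*exp(u) + 0.07)^2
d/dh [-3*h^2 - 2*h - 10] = -6*h - 2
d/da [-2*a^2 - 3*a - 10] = -4*a - 3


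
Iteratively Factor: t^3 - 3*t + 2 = (t - 1)*(t^2 + t - 2) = (t - 1)*(t + 2)*(t - 1)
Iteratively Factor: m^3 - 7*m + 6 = (m - 2)*(m^2 + 2*m - 3) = (m - 2)*(m + 3)*(m - 1)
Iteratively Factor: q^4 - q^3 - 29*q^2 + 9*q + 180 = (q - 3)*(q^3 + 2*q^2 - 23*q - 60) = (q - 3)*(q + 4)*(q^2 - 2*q - 15) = (q - 3)*(q + 3)*(q + 4)*(q - 5)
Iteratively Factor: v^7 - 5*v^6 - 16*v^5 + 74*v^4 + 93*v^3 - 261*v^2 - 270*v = (v - 3)*(v^6 - 2*v^5 - 22*v^4 + 8*v^3 + 117*v^2 + 90*v) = (v - 3)^2*(v^5 + v^4 - 19*v^3 - 49*v^2 - 30*v) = (v - 3)^2*(v + 2)*(v^4 - v^3 - 17*v^2 - 15*v) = v*(v - 3)^2*(v + 2)*(v^3 - v^2 - 17*v - 15) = v*(v - 3)^2*(v + 2)*(v + 3)*(v^2 - 4*v - 5) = v*(v - 5)*(v - 3)^2*(v + 2)*(v + 3)*(v + 1)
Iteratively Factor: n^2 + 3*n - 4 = (n + 4)*(n - 1)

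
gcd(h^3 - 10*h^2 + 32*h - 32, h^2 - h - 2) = h - 2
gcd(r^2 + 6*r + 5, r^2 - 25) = r + 5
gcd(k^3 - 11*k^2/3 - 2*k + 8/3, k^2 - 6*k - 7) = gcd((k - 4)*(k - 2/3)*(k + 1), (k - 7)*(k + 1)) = k + 1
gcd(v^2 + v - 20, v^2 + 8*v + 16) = 1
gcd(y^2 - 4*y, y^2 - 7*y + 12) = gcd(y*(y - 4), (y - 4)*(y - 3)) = y - 4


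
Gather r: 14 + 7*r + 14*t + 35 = 7*r + 14*t + 49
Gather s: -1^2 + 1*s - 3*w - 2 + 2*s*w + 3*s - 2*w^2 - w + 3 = s*(2*w + 4) - 2*w^2 - 4*w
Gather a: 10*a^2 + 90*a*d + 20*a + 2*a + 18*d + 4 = 10*a^2 + a*(90*d + 22) + 18*d + 4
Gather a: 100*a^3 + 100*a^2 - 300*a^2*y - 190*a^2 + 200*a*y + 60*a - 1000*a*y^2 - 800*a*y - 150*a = 100*a^3 + a^2*(-300*y - 90) + a*(-1000*y^2 - 600*y - 90)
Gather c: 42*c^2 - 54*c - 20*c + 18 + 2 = 42*c^2 - 74*c + 20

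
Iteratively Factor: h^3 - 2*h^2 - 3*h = (h - 3)*(h^2 + h) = (h - 3)*(h + 1)*(h)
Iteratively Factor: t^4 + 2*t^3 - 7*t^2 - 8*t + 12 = (t - 2)*(t^3 + 4*t^2 + t - 6) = (t - 2)*(t - 1)*(t^2 + 5*t + 6) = (t - 2)*(t - 1)*(t + 3)*(t + 2)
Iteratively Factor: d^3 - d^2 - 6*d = (d - 3)*(d^2 + 2*d) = d*(d - 3)*(d + 2)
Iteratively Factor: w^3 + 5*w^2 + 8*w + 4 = (w + 2)*(w^2 + 3*w + 2) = (w + 1)*(w + 2)*(w + 2)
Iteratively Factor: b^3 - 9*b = (b - 3)*(b^2 + 3*b) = b*(b - 3)*(b + 3)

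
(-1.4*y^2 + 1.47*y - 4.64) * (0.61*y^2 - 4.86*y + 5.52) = -0.854*y^4 + 7.7007*y^3 - 17.7026*y^2 + 30.6648*y - 25.6128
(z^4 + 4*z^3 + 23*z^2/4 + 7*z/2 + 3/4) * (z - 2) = z^5 + 2*z^4 - 9*z^3/4 - 8*z^2 - 25*z/4 - 3/2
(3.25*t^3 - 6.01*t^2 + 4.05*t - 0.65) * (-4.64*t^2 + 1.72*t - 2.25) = -15.08*t^5 + 33.4764*t^4 - 36.4417*t^3 + 23.5045*t^2 - 10.2305*t + 1.4625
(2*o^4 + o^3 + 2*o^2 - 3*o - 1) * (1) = 2*o^4 + o^3 + 2*o^2 - 3*o - 1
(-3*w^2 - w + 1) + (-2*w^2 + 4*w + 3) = -5*w^2 + 3*w + 4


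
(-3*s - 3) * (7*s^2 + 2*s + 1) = -21*s^3 - 27*s^2 - 9*s - 3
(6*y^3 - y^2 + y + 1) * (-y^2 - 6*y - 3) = -6*y^5 - 35*y^4 - 13*y^3 - 4*y^2 - 9*y - 3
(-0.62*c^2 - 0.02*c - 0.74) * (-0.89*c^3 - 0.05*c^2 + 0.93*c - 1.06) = 0.5518*c^5 + 0.0488*c^4 + 0.083*c^3 + 0.6756*c^2 - 0.667*c + 0.7844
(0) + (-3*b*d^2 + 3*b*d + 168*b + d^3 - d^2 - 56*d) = -3*b*d^2 + 3*b*d + 168*b + d^3 - d^2 - 56*d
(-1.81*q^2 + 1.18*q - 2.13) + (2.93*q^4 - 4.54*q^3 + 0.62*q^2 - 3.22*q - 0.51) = 2.93*q^4 - 4.54*q^3 - 1.19*q^2 - 2.04*q - 2.64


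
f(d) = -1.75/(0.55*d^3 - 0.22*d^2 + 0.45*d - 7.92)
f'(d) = -1.75*(-1.65*d^2 + 0.44*d - 0.45)/(0.55*d^3 - 0.22*d^2 + 0.45*d - 7.92)^2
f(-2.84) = 0.07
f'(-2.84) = 0.05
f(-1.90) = 0.13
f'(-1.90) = 0.07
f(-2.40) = 0.10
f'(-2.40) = 0.06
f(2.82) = -0.44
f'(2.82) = 1.39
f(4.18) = -0.06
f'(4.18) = 0.05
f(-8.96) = 0.00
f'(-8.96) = 0.00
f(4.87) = -0.03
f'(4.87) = 0.02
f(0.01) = 0.22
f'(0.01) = 0.01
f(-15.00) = 0.00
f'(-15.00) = 0.00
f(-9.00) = 0.00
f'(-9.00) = 0.00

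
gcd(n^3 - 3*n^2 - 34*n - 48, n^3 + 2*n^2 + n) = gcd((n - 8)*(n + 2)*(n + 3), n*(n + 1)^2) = 1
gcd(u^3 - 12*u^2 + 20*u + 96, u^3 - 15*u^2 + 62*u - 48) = u^2 - 14*u + 48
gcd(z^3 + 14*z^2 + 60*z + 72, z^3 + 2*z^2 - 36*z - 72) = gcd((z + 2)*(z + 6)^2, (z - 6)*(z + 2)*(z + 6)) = z^2 + 8*z + 12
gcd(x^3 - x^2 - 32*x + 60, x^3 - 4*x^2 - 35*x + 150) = x^2 + x - 30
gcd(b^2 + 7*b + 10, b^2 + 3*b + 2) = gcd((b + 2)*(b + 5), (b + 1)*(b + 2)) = b + 2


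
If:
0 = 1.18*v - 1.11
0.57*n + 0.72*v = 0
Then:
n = -1.19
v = 0.94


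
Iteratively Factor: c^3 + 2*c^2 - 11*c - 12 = (c + 1)*(c^2 + c - 12) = (c - 3)*(c + 1)*(c + 4)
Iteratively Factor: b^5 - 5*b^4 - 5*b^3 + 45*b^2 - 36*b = (b - 4)*(b^4 - b^3 - 9*b^2 + 9*b) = (b - 4)*(b - 3)*(b^3 + 2*b^2 - 3*b) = (b - 4)*(b - 3)*(b + 3)*(b^2 - b) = b*(b - 4)*(b - 3)*(b + 3)*(b - 1)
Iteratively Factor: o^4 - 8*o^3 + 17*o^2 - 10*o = (o - 5)*(o^3 - 3*o^2 + 2*o) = o*(o - 5)*(o^2 - 3*o + 2) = o*(o - 5)*(o - 1)*(o - 2)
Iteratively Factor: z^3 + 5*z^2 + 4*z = (z + 4)*(z^2 + z) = z*(z + 4)*(z + 1)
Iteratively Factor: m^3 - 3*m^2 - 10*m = (m - 5)*(m^2 + 2*m) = (m - 5)*(m + 2)*(m)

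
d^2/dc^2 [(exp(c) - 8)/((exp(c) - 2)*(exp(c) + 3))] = (exp(4*c) - 33*exp(3*c) + 12*exp(2*c) - 194*exp(c) - 12)*exp(c)/(exp(6*c) + 3*exp(5*c) - 15*exp(4*c) - 35*exp(3*c) + 90*exp(2*c) + 108*exp(c) - 216)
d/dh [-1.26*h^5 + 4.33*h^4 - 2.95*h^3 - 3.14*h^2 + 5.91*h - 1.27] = -6.3*h^4 + 17.32*h^3 - 8.85*h^2 - 6.28*h + 5.91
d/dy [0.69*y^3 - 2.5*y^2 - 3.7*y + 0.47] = 2.07*y^2 - 5.0*y - 3.7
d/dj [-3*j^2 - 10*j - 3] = -6*j - 10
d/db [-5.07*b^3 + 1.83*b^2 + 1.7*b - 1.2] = -15.21*b^2 + 3.66*b + 1.7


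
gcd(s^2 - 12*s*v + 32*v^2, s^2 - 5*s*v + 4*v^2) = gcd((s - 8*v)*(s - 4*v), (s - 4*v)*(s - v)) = s - 4*v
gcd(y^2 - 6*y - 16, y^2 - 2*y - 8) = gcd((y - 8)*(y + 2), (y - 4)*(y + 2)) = y + 2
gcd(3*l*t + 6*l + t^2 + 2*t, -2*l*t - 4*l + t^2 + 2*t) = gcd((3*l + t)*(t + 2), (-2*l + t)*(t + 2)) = t + 2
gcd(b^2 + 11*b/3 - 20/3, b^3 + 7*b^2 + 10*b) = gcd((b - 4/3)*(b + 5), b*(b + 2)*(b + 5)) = b + 5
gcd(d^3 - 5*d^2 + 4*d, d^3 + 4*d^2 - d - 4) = d - 1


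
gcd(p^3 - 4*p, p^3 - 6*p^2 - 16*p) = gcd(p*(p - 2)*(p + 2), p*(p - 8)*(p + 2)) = p^2 + 2*p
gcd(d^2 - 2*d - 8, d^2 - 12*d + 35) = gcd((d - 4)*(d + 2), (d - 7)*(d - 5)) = 1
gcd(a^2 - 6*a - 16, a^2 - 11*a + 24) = a - 8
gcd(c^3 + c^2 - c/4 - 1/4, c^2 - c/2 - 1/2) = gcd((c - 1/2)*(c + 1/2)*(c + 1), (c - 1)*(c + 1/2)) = c + 1/2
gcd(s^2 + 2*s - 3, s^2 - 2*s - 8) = 1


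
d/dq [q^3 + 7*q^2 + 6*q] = 3*q^2 + 14*q + 6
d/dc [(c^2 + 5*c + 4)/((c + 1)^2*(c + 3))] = (-c^2 - 8*c - 13)/(c^4 + 8*c^3 + 22*c^2 + 24*c + 9)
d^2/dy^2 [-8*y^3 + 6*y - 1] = -48*y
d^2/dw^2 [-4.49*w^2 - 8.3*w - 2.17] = -8.98000000000000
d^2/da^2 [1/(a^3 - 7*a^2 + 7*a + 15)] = 2*((7 - 3*a)*(a^3 - 7*a^2 + 7*a + 15) + (3*a^2 - 14*a + 7)^2)/(a^3 - 7*a^2 + 7*a + 15)^3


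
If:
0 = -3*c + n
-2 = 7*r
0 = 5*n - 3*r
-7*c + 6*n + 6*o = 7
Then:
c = -2/35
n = -6/35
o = 89/70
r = -2/7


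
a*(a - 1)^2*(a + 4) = a^4 + 2*a^3 - 7*a^2 + 4*a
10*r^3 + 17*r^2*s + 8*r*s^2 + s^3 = (r + s)*(2*r + s)*(5*r + s)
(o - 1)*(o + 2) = o^2 + o - 2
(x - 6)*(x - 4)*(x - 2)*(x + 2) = x^4 - 10*x^3 + 20*x^2 + 40*x - 96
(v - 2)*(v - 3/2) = v^2 - 7*v/2 + 3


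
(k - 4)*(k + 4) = k^2 - 16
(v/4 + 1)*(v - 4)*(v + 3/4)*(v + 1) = v^4/4 + 7*v^3/16 - 61*v^2/16 - 7*v - 3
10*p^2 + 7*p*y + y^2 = (2*p + y)*(5*p + y)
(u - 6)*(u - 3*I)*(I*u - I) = I*u^3 + 3*u^2 - 7*I*u^2 - 21*u + 6*I*u + 18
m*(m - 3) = m^2 - 3*m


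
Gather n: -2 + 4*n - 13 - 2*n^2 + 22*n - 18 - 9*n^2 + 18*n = -11*n^2 + 44*n - 33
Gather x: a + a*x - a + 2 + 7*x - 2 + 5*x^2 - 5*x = 5*x^2 + x*(a + 2)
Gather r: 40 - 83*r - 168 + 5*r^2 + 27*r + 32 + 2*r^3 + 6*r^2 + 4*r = 2*r^3 + 11*r^2 - 52*r - 96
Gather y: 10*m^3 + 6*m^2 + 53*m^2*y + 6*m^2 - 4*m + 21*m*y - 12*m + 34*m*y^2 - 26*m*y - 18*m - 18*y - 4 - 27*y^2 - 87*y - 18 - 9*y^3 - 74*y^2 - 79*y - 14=10*m^3 + 12*m^2 - 34*m - 9*y^3 + y^2*(34*m - 101) + y*(53*m^2 - 5*m - 184) - 36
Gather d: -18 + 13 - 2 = -7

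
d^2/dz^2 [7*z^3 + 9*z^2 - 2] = 42*z + 18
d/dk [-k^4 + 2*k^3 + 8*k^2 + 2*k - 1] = -4*k^3 + 6*k^2 + 16*k + 2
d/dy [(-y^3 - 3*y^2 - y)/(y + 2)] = (-2*y^3 - 9*y^2 - 12*y - 2)/(y^2 + 4*y + 4)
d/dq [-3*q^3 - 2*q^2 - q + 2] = -9*q^2 - 4*q - 1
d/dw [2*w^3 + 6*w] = 6*w^2 + 6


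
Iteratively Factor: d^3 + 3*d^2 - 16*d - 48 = (d + 3)*(d^2 - 16) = (d + 3)*(d + 4)*(d - 4)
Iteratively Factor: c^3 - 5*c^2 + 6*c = (c - 3)*(c^2 - 2*c) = (c - 3)*(c - 2)*(c)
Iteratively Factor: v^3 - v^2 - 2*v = (v + 1)*(v^2 - 2*v) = v*(v + 1)*(v - 2)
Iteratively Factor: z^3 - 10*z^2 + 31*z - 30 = (z - 2)*(z^2 - 8*z + 15) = (z - 3)*(z - 2)*(z - 5)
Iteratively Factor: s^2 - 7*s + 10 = (s - 5)*(s - 2)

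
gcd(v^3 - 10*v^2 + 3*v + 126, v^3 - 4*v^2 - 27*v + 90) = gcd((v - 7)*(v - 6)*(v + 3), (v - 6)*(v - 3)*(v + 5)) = v - 6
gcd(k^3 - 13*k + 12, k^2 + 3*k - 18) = k - 3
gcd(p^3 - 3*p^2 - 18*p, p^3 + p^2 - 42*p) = p^2 - 6*p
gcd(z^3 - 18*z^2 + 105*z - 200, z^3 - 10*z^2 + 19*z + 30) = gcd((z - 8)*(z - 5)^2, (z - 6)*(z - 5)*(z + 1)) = z - 5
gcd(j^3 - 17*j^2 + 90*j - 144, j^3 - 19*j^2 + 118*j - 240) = j^2 - 14*j + 48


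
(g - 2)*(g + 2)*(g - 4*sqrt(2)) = g^3 - 4*sqrt(2)*g^2 - 4*g + 16*sqrt(2)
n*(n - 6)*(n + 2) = n^3 - 4*n^2 - 12*n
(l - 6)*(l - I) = l^2 - 6*l - I*l + 6*I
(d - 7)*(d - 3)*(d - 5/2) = d^3 - 25*d^2/2 + 46*d - 105/2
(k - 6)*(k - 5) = k^2 - 11*k + 30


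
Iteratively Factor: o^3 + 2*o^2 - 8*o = (o + 4)*(o^2 - 2*o) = (o - 2)*(o + 4)*(o)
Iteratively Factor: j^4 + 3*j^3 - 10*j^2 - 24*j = (j + 2)*(j^3 + j^2 - 12*j) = (j - 3)*(j + 2)*(j^2 + 4*j) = j*(j - 3)*(j + 2)*(j + 4)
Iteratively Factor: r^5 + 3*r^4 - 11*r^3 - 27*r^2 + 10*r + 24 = (r - 1)*(r^4 + 4*r^3 - 7*r^2 - 34*r - 24) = (r - 1)*(r + 4)*(r^3 - 7*r - 6) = (r - 1)*(r + 1)*(r + 4)*(r^2 - r - 6) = (r - 1)*(r + 1)*(r + 2)*(r + 4)*(r - 3)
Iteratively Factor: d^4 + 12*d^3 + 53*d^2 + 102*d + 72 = (d + 2)*(d^3 + 10*d^2 + 33*d + 36) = (d + 2)*(d + 3)*(d^2 + 7*d + 12) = (d + 2)*(d + 3)^2*(d + 4)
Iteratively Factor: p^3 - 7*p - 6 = (p - 3)*(p^2 + 3*p + 2) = (p - 3)*(p + 1)*(p + 2)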